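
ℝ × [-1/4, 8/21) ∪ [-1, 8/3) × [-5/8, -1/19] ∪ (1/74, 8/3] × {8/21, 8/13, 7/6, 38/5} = (ℝ × [-1/4, 8/21)) ∪ ([-1, 8/3) × [-5/8, -1/19]) ∪ ((1/74, 8/3] × {8/21, 8/13, 7/6, 38/5})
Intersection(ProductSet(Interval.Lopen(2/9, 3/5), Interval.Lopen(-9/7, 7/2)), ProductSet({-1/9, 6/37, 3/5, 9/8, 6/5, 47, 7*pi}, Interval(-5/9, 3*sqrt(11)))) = ProductSet({3/5}, Interval(-5/9, 7/2))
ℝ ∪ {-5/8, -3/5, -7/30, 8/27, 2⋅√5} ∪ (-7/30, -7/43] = (-∞, ∞)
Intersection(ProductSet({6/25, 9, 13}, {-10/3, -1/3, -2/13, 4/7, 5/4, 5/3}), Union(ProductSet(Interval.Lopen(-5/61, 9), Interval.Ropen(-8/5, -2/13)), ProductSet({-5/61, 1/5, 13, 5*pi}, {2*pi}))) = ProductSet({6/25, 9}, {-1/3})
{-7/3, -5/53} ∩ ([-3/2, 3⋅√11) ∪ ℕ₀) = {-5/53}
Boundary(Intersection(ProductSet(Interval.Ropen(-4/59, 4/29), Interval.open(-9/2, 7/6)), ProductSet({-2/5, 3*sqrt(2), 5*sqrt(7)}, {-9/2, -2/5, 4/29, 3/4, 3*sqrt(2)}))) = EmptySet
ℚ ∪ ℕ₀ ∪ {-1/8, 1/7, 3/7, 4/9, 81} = ℚ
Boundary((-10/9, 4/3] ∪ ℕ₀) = {-10/9, 4/3} ∪ (ℕ₀ \ (-10/9, 4/3))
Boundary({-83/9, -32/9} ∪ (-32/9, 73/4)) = {-83/9, -32/9, 73/4}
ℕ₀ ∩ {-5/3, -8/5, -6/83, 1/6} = ∅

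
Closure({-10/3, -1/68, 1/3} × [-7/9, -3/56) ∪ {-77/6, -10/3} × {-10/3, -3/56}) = ({-77/6, -10/3} × {-10/3, -3/56}) ∪ ({-10/3, -1/68, 1/3} × [-7/9, -3/56])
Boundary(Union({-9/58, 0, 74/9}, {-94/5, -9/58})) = {-94/5, -9/58, 0, 74/9}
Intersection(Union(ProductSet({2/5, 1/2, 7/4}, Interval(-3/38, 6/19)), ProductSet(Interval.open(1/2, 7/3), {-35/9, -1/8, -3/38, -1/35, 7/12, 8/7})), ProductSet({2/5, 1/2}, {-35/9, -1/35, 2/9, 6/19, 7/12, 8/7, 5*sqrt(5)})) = ProductSet({2/5, 1/2}, {-1/35, 2/9, 6/19})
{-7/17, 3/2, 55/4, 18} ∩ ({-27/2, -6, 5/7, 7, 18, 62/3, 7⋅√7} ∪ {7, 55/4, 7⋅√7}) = {55/4, 18}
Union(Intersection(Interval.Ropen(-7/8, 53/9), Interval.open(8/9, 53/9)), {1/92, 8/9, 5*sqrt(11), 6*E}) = Union({1/92, 5*sqrt(11), 6*E}, Interval.Ropen(8/9, 53/9))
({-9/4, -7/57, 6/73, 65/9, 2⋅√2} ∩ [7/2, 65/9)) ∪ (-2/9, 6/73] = (-2/9, 6/73]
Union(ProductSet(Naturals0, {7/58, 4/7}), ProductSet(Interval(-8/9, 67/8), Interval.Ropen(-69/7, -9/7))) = Union(ProductSet(Interval(-8/9, 67/8), Interval.Ropen(-69/7, -9/7)), ProductSet(Naturals0, {7/58, 4/7}))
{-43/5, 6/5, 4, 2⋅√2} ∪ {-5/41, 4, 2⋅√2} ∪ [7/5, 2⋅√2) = {-43/5, -5/41, 6/5, 4} ∪ [7/5, 2⋅√2]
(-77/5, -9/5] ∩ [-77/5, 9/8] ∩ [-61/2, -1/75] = (-77/5, -9/5]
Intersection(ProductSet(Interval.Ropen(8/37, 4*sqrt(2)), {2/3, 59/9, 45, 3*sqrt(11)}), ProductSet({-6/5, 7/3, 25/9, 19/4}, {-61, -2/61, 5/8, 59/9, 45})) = ProductSet({7/3, 25/9, 19/4}, {59/9, 45})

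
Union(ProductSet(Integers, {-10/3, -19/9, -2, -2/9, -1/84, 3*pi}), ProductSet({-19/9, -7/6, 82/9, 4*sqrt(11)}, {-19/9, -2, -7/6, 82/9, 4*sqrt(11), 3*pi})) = Union(ProductSet({-19/9, -7/6, 82/9, 4*sqrt(11)}, {-19/9, -2, -7/6, 82/9, 4*sqrt(11), 3*pi}), ProductSet(Integers, {-10/3, -19/9, -2, -2/9, -1/84, 3*pi}))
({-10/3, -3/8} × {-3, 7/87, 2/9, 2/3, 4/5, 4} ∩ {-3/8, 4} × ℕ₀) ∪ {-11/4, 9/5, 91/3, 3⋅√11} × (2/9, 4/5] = ({-3/8} × {4}) ∪ ({-11/4, 9/5, 91/3, 3⋅√11} × (2/9, 4/5])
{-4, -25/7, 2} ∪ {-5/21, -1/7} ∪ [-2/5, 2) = {-4, -25/7} ∪ [-2/5, 2]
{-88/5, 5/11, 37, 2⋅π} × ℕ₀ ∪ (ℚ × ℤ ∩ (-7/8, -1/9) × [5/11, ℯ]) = ({-88/5, 5/11, 37, 2⋅π} × ℕ₀) ∪ ((ℚ ∩ (-7/8, -1/9)) × {1, 2})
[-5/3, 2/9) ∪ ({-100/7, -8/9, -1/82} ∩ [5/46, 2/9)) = [-5/3, 2/9)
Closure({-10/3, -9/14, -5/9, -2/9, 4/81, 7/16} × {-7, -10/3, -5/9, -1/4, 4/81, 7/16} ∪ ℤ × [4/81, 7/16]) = (ℤ × [4/81, 7/16]) ∪ ({-10/3, -9/14, -5/9, -2/9, 4/81, 7/16} × {-7, -10/3, -5/9, -1/4, 4/81, 7/16})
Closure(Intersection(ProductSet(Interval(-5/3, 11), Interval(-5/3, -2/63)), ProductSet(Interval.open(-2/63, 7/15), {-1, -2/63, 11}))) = ProductSet(Interval(-2/63, 7/15), {-1, -2/63})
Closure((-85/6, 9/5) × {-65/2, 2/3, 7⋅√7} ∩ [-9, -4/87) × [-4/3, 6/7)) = [-9, -4/87] × {2/3}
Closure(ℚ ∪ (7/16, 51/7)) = ℚ ∪ (-∞, ∞)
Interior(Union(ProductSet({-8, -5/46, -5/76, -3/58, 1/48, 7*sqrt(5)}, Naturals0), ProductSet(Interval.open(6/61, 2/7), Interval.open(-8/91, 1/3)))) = ProductSet(Interval.open(6/61, 2/7), Interval.open(-8/91, 1/3))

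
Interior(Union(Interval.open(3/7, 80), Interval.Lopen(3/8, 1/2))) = Interval.open(3/8, 80)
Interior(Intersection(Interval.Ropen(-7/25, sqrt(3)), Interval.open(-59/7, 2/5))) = Interval.open(-7/25, 2/5)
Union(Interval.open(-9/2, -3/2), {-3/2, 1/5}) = Union({1/5}, Interval.Lopen(-9/2, -3/2))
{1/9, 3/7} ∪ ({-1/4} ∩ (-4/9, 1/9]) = {-1/4, 1/9, 3/7}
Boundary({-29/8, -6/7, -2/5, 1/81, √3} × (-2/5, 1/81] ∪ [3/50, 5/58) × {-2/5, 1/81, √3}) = ([3/50, 5/58] × {-2/5, 1/81, √3}) ∪ ({-29/8, -6/7, -2/5, 1/81, √3} × [-2/5, 1/81])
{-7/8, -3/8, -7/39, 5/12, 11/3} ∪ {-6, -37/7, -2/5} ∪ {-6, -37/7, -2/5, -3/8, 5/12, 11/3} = {-6, -37/7, -7/8, -2/5, -3/8, -7/39, 5/12, 11/3}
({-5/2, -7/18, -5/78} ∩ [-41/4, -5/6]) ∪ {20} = {-5/2, 20}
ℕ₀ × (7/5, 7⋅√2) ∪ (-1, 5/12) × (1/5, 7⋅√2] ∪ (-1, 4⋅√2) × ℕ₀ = ((-1, 4⋅√2) × ℕ₀) ∪ (ℕ₀ × (7/5, 7⋅√2)) ∪ ((-1, 5/12) × (1/5, 7⋅√2])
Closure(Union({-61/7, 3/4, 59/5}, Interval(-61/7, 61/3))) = Interval(-61/7, 61/3)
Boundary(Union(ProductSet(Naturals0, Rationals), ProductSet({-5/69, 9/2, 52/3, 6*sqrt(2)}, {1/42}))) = Union(ProductSet({-5/69, 9/2, 52/3, 6*sqrt(2)}, {1/42}), ProductSet(Naturals0, Reals))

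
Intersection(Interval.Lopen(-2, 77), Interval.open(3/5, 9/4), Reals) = Interval.open(3/5, 9/4)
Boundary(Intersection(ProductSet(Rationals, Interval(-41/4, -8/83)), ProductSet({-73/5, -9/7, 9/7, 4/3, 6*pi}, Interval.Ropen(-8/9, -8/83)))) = ProductSet({-73/5, -9/7, 9/7, 4/3}, Interval(-8/9, -8/83))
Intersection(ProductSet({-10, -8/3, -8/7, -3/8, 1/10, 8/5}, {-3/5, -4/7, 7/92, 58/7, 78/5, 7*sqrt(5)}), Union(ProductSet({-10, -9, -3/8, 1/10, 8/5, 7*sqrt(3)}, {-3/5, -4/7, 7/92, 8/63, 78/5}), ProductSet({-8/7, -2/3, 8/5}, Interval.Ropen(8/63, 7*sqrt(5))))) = Union(ProductSet({-8/7, 8/5}, {58/7, 78/5}), ProductSet({-10, -3/8, 1/10, 8/5}, {-3/5, -4/7, 7/92, 78/5}))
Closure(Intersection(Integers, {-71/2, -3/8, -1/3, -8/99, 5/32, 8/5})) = EmptySet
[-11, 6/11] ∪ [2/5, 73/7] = [-11, 73/7]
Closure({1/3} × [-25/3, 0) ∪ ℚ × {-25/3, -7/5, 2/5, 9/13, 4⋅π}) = ({1/3} × [-25/3, 0]) ∪ (ℝ × {-25/3, -7/5, 2/5, 9/13, 4⋅π})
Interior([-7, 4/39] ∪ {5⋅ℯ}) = (-7, 4/39)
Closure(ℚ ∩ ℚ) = ℝ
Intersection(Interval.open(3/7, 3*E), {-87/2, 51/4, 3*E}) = EmptySet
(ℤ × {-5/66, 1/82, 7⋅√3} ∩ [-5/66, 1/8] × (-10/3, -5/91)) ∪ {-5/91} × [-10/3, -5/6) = ({0} × {-5/66}) ∪ ({-5/91} × [-10/3, -5/6))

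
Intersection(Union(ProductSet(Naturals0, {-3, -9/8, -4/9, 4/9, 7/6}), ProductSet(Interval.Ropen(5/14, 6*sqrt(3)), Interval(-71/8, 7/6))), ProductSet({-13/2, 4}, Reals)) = ProductSet({4}, Interval(-71/8, 7/6))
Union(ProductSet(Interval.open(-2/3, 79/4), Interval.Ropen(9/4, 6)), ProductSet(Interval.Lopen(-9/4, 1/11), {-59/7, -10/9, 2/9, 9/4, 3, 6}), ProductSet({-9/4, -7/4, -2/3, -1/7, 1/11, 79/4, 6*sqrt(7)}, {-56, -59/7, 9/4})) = Union(ProductSet({-9/4, -7/4, -2/3, -1/7, 1/11, 79/4, 6*sqrt(7)}, {-56, -59/7, 9/4}), ProductSet(Interval.Lopen(-9/4, 1/11), {-59/7, -10/9, 2/9, 9/4, 3, 6}), ProductSet(Interval.open(-2/3, 79/4), Interval.Ropen(9/4, 6)))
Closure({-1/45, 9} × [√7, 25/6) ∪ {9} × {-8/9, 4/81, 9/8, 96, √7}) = ({9} × {-8/9, 4/81, 9/8, 96, √7}) ∪ ({-1/45, 9} × [√7, 25/6])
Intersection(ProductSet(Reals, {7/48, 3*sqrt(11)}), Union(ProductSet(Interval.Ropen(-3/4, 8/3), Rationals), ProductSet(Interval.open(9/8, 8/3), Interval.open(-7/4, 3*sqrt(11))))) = ProductSet(Interval.Ropen(-3/4, 8/3), {7/48})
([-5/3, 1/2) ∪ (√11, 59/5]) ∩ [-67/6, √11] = [-5/3, 1/2)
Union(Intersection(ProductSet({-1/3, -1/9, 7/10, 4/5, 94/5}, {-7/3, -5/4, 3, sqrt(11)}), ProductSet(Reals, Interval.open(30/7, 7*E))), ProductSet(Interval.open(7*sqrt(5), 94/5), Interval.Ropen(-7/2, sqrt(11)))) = ProductSet(Interval.open(7*sqrt(5), 94/5), Interval.Ropen(-7/2, sqrt(11)))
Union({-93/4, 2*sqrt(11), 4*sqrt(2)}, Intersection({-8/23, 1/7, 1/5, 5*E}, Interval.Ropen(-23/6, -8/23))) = {-93/4, 2*sqrt(11), 4*sqrt(2)}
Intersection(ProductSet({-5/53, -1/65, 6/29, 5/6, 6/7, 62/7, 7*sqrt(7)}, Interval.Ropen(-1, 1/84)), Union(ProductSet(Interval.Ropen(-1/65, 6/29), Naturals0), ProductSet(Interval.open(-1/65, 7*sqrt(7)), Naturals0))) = ProductSet({-1/65, 6/29, 5/6, 6/7, 62/7}, Range(0, 1, 1))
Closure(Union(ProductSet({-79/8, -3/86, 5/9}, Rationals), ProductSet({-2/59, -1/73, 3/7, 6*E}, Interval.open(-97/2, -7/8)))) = Union(ProductSet({-79/8, -3/86, 5/9}, Reals), ProductSet({-2/59, -1/73, 3/7, 6*E}, Interval(-97/2, -7/8)))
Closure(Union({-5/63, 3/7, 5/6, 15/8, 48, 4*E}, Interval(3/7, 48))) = Union({-5/63}, Interval(3/7, 48))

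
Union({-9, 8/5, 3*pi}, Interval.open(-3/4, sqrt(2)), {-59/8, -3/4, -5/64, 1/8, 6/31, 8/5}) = Union({-9, -59/8, 8/5, 3*pi}, Interval.Ropen(-3/4, sqrt(2)))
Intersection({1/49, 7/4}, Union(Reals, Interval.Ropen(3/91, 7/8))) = {1/49, 7/4}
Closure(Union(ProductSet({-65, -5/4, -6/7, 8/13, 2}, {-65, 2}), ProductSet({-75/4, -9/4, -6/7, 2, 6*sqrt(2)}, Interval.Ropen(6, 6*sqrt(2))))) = Union(ProductSet({-65, -5/4, -6/7, 8/13, 2}, {-65, 2}), ProductSet({-75/4, -9/4, -6/7, 2, 6*sqrt(2)}, Interval(6, 6*sqrt(2))))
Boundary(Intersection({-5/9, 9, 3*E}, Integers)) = {9}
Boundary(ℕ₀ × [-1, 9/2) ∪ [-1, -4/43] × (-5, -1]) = (ℕ₀ × [-1, 9/2]) ∪ ({-1, -4/43} × [-5, -1]) ∪ ([-1, -4/43] × {-5, -1})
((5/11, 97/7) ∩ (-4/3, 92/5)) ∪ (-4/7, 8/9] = (-4/7, 97/7)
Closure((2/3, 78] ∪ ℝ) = (-∞, ∞)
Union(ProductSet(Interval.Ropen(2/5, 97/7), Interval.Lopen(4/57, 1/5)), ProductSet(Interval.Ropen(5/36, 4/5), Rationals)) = Union(ProductSet(Interval.Ropen(5/36, 4/5), Rationals), ProductSet(Interval.Ropen(2/5, 97/7), Interval.Lopen(4/57, 1/5)))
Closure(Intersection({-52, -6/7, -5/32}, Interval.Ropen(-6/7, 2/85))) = {-6/7, -5/32}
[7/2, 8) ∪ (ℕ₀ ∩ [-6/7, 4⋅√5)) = {0, 1, …, 8} ∪ [7/2, 8]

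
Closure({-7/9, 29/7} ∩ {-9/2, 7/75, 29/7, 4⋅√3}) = {29/7}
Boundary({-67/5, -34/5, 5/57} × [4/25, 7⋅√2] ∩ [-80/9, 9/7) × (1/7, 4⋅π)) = {-34/5, 5/57} × [4/25, 7⋅√2]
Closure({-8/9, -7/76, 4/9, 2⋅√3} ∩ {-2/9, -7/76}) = {-7/76}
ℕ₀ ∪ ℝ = ℝ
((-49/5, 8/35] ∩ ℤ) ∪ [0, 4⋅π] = {-9, -8, …, 0} ∪ [0, 4⋅π]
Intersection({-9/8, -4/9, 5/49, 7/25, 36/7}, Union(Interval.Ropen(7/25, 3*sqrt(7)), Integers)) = {7/25, 36/7}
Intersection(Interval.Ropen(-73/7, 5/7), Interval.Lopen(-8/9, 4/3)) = Interval.open(-8/9, 5/7)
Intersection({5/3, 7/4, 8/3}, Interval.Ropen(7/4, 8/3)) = {7/4}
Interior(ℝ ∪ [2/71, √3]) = (-∞, ∞)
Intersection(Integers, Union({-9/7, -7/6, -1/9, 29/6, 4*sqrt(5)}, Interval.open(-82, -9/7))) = Range(-81, -1, 1)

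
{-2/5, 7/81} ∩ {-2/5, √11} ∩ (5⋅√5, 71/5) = ∅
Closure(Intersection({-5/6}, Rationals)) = {-5/6}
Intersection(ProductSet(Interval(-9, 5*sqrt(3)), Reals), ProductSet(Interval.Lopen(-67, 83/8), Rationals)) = ProductSet(Interval(-9, 5*sqrt(3)), Rationals)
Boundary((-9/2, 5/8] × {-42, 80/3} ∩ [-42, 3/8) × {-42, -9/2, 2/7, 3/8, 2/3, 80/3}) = [-9/2, 3/8] × {-42, 80/3}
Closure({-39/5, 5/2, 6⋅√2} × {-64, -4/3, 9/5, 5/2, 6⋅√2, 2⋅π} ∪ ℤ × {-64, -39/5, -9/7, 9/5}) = (ℤ × {-64, -39/5, -9/7, 9/5}) ∪ ({-39/5, 5/2, 6⋅√2} × {-64, -4/3, 9/5, 5/2, 6⋅√2, 2⋅π})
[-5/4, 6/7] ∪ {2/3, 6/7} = [-5/4, 6/7]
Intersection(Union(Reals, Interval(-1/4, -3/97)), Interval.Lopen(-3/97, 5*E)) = Interval.Lopen(-3/97, 5*E)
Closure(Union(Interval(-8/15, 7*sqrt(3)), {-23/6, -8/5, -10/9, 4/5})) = Union({-23/6, -8/5, -10/9}, Interval(-8/15, 7*sqrt(3)))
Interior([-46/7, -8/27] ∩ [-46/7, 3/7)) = (-46/7, -8/27)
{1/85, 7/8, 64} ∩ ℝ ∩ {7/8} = {7/8}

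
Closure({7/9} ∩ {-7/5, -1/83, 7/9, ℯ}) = {7/9}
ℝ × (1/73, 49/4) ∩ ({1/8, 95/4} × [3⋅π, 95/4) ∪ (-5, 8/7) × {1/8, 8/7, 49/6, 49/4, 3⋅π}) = ({1/8, 95/4} × [3⋅π, 49/4)) ∪ ((-5, 8/7) × {1/8, 8/7, 49/6, 3⋅π})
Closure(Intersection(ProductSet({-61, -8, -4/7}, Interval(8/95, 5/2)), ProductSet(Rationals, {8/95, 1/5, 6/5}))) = ProductSet({-61, -8, -4/7}, {8/95, 1/5, 6/5})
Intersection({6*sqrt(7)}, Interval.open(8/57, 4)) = EmptySet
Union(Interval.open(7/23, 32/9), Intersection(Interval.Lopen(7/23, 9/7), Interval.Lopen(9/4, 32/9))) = Interval.open(7/23, 32/9)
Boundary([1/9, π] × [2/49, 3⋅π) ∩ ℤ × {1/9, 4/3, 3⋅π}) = {1, 2, 3} × {1/9, 4/3}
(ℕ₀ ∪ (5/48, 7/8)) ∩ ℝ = ℕ₀ ∪ (5/48, 7/8)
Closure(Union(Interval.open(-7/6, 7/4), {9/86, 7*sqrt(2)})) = Union({7*sqrt(2)}, Interval(-7/6, 7/4))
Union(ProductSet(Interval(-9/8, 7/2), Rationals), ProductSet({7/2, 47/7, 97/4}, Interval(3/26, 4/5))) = Union(ProductSet({7/2, 47/7, 97/4}, Interval(3/26, 4/5)), ProductSet(Interval(-9/8, 7/2), Rationals))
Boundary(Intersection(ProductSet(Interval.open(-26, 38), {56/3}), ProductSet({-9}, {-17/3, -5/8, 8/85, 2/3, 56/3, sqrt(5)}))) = ProductSet({-9}, {56/3})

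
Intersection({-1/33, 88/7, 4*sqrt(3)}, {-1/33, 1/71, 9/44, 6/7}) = {-1/33}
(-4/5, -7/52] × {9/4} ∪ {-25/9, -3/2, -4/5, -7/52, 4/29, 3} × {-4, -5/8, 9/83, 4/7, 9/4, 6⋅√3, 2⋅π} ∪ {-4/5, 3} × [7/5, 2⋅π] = ((-4/5, -7/52] × {9/4}) ∪ ({-4/5, 3} × [7/5, 2⋅π]) ∪ ({-25/9, -3/2, -4/5, -7/52, 4/29, 3} × {-4, -5/8, 9/83, 4/7, 9/4, 6⋅√3, 2⋅π})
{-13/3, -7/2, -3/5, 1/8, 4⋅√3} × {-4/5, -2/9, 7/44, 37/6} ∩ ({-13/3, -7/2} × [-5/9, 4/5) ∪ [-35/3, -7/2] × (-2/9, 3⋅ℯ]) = {-13/3, -7/2} × {-2/9, 7/44, 37/6}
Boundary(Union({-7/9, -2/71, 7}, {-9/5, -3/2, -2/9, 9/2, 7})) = {-9/5, -3/2, -7/9, -2/9, -2/71, 9/2, 7}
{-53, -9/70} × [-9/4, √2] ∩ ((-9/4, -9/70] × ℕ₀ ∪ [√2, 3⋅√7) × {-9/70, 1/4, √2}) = {-9/70} × {0, 1}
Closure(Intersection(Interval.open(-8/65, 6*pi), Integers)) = Range(0, 19, 1)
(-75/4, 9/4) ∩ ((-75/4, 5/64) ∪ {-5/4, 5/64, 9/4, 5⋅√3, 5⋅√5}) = (-75/4, 5/64]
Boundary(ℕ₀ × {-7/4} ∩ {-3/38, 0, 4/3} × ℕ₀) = ∅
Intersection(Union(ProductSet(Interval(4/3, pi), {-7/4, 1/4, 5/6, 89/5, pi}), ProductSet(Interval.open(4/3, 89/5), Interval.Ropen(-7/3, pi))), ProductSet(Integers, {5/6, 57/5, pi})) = Union(ProductSet(Range(2, 4, 1), {5/6, pi}), ProductSet(Range(2, 18, 1), {5/6}))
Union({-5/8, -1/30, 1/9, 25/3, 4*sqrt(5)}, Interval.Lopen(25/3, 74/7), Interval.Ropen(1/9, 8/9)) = Union({-5/8, -1/30}, Interval.Ropen(1/9, 8/9), Interval(25/3, 74/7))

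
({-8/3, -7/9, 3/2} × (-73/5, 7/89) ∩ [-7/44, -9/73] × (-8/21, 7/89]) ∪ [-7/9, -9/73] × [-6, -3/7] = [-7/9, -9/73] × [-6, -3/7]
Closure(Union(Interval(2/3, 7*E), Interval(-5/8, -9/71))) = Union(Interval(-5/8, -9/71), Interval(2/3, 7*E))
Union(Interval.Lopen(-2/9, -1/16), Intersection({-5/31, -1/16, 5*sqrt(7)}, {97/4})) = Interval.Lopen(-2/9, -1/16)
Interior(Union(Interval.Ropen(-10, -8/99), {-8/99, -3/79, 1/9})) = Interval.open(-10, -8/99)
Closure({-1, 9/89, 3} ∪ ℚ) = ℝ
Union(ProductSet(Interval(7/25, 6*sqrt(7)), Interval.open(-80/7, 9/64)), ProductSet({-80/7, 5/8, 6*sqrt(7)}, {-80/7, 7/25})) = Union(ProductSet({-80/7, 5/8, 6*sqrt(7)}, {-80/7, 7/25}), ProductSet(Interval(7/25, 6*sqrt(7)), Interval.open(-80/7, 9/64)))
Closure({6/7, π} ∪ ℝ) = ℝ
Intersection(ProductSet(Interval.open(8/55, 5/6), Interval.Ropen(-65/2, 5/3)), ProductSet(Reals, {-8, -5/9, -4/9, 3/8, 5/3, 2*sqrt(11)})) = ProductSet(Interval.open(8/55, 5/6), {-8, -5/9, -4/9, 3/8})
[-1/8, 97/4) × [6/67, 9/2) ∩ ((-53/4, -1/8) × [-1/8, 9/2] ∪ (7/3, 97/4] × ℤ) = (7/3, 97/4) × {1, 2, 3, 4}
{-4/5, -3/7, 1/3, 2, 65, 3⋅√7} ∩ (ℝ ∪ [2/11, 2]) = {-4/5, -3/7, 1/3, 2, 65, 3⋅√7}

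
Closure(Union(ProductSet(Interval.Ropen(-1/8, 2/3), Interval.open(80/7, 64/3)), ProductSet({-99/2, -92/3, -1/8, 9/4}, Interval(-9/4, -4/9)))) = Union(ProductSet({-1/8, 2/3}, Interval(80/7, 64/3)), ProductSet({-99/2, -92/3, -1/8, 9/4}, Interval(-9/4, -4/9)), ProductSet(Interval(-1/8, 2/3), {80/7, 64/3}), ProductSet(Interval.Ropen(-1/8, 2/3), Interval.open(80/7, 64/3)))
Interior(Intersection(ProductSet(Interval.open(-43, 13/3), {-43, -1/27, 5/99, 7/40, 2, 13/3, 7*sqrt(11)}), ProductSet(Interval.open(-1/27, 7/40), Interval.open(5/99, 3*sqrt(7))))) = EmptySet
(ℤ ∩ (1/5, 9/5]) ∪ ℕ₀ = ℕ₀ ∪ {1}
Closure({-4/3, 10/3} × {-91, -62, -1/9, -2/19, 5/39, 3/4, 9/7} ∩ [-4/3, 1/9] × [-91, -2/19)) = {-4/3} × {-91, -62, -1/9}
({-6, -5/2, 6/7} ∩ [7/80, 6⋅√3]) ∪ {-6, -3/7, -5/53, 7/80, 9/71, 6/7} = {-6, -3/7, -5/53, 7/80, 9/71, 6/7}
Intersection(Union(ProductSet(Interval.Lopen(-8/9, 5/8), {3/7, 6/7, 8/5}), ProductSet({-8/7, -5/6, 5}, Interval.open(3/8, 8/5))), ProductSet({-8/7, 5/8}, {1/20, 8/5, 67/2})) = ProductSet({5/8}, {8/5})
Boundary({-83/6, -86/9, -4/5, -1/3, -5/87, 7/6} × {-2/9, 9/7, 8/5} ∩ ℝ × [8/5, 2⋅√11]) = {-83/6, -86/9, -4/5, -1/3, -5/87, 7/6} × {8/5}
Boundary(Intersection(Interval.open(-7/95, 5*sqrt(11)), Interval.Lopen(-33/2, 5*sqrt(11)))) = {-7/95, 5*sqrt(11)}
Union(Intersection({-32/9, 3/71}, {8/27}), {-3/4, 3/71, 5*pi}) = {-3/4, 3/71, 5*pi}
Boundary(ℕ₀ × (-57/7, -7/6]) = ℕ₀ × [-57/7, -7/6]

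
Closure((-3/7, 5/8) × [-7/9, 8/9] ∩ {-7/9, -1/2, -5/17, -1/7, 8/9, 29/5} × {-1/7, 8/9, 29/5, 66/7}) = {-5/17, -1/7} × {-1/7, 8/9}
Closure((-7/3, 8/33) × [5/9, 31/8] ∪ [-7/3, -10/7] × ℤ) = ([-7/3, -10/7] × ℤ) ∪ ([-7/3, 8/33] × [5/9, 31/8])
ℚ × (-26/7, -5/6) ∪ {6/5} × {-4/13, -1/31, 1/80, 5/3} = (ℚ × (-26/7, -5/6)) ∪ ({6/5} × {-4/13, -1/31, 1/80, 5/3})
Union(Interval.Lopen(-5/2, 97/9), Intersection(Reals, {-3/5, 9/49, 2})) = Interval.Lopen(-5/2, 97/9)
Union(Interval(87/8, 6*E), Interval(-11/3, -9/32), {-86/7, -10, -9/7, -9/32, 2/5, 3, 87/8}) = Union({-86/7, -10, 2/5, 3}, Interval(-11/3, -9/32), Interval(87/8, 6*E))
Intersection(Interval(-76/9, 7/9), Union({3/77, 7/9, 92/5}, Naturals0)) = Union({3/77, 7/9}, Range(0, 1, 1))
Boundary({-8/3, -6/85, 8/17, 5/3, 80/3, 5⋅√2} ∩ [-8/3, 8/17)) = {-8/3, -6/85}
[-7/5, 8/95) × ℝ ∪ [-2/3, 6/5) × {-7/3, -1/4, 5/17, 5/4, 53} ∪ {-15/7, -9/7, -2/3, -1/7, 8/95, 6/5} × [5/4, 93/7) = ([-7/5, 8/95) × ℝ) ∪ ([-2/3, 6/5) × {-7/3, -1/4, 5/17, 5/4, 53}) ∪ ({-15/7, -9/7, -2/3, -1/7, 8/95, 6/5} × [5/4, 93/7))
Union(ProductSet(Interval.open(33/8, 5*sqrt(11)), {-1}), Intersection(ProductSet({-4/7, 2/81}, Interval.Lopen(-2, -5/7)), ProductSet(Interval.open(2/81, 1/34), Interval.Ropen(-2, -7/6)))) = ProductSet(Interval.open(33/8, 5*sqrt(11)), {-1})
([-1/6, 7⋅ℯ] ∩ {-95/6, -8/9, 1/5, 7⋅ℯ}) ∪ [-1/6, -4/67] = [-1/6, -4/67] ∪ {1/5, 7⋅ℯ}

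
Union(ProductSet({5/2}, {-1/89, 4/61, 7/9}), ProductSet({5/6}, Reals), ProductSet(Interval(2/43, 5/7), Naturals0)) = Union(ProductSet({5/6}, Reals), ProductSet({5/2}, {-1/89, 4/61, 7/9}), ProductSet(Interval(2/43, 5/7), Naturals0))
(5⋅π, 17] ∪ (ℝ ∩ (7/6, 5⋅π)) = (7/6, 5⋅π) ∪ (5⋅π, 17]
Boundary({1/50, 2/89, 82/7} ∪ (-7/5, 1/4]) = {-7/5, 1/4, 82/7}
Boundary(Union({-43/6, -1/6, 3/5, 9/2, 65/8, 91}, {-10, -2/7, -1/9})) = {-10, -43/6, -2/7, -1/6, -1/9, 3/5, 9/2, 65/8, 91}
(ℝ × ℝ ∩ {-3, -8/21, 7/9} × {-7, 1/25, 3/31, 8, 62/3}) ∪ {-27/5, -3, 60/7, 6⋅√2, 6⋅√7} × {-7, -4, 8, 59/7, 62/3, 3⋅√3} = ({-3, -8/21, 7/9} × {-7, 1/25, 3/31, 8, 62/3}) ∪ ({-27/5, -3, 60/7, 6⋅√2, 6⋅√7} × {-7, -4, 8, 59/7, 62/3, 3⋅√3})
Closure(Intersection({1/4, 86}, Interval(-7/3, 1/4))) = {1/4}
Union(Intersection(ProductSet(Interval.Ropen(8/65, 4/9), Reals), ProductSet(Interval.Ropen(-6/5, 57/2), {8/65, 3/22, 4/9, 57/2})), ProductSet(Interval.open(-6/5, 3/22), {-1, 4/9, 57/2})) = Union(ProductSet(Interval.open(-6/5, 3/22), {-1, 4/9, 57/2}), ProductSet(Interval.Ropen(8/65, 4/9), {8/65, 3/22, 4/9, 57/2}))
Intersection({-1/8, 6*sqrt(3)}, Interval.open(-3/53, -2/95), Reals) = EmptySet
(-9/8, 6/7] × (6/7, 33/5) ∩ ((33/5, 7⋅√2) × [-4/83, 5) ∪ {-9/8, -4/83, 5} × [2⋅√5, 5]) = {-4/83} × [2⋅√5, 5]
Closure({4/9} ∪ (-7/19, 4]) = [-7/19, 4]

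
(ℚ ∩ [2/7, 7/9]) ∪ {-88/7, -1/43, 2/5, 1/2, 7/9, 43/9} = {-88/7, -1/43, 43/9} ∪ (ℚ ∩ [2/7, 7/9])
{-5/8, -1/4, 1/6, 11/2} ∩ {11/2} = {11/2}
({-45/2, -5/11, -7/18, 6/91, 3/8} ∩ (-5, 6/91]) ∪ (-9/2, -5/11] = (-9/2, -5/11] ∪ {-7/18, 6/91}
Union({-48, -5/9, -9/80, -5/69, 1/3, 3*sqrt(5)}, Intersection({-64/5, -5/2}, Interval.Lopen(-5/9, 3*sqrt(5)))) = {-48, -5/9, -9/80, -5/69, 1/3, 3*sqrt(5)}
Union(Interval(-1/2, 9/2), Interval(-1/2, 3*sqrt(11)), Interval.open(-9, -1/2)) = Interval.Lopen(-9, 3*sqrt(11))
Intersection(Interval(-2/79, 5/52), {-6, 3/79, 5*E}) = {3/79}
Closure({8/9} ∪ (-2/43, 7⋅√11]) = [-2/43, 7⋅√11]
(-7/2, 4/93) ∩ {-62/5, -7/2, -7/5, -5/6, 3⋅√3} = {-7/5, -5/6}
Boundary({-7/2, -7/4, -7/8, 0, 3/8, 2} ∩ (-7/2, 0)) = {-7/4, -7/8}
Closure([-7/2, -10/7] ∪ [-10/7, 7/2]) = [-7/2, 7/2]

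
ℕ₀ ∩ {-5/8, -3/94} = ∅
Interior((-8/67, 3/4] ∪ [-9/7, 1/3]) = (-9/7, 3/4)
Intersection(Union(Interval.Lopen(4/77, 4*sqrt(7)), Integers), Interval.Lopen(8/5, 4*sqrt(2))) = Union(Interval.Lopen(8/5, 4*sqrt(2)), Range(2, 6, 1))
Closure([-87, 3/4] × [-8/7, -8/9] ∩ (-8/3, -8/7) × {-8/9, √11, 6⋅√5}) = [-8/3, -8/7] × {-8/9}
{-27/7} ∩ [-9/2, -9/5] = {-27/7}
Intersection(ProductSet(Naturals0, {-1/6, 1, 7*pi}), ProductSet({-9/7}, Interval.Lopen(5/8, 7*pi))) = EmptySet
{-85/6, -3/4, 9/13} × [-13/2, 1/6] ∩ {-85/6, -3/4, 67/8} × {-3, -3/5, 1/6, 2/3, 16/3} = {-85/6, -3/4} × {-3, -3/5, 1/6}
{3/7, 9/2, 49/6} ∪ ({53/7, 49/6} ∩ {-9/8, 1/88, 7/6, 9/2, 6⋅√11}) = {3/7, 9/2, 49/6}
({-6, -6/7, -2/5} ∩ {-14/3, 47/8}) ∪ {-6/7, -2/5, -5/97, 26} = {-6/7, -2/5, -5/97, 26}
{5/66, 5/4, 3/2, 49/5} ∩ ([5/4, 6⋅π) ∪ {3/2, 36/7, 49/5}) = {5/4, 3/2, 49/5}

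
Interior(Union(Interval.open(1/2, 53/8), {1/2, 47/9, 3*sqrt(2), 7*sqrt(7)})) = Interval.open(1/2, 53/8)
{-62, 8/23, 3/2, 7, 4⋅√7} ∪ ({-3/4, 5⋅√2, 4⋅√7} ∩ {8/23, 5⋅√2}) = {-62, 8/23, 3/2, 7, 5⋅√2, 4⋅√7}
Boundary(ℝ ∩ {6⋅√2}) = {6⋅√2}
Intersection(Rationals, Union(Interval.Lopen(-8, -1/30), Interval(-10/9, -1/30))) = Intersection(Interval.Lopen(-8, -1/30), Rationals)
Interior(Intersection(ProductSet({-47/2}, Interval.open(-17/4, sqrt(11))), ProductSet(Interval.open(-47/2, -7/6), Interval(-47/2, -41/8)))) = EmptySet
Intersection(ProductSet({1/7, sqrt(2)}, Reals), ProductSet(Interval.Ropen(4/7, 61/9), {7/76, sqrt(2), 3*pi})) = ProductSet({sqrt(2)}, {7/76, sqrt(2), 3*pi})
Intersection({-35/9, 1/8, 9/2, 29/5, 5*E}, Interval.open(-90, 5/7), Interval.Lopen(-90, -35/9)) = {-35/9}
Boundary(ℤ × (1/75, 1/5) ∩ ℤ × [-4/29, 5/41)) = ℤ × [1/75, 5/41]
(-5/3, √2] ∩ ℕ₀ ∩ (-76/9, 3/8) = {0}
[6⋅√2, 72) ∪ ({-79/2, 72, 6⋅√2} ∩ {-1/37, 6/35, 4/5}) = [6⋅√2, 72)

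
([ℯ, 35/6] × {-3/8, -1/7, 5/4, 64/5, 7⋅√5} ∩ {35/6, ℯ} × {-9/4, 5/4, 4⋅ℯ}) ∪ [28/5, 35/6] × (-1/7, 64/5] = ({35/6, ℯ} × {5/4}) ∪ ([28/5, 35/6] × (-1/7, 64/5])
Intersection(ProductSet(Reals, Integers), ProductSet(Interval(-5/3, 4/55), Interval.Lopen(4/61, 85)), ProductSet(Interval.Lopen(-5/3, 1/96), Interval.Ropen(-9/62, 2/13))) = EmptySet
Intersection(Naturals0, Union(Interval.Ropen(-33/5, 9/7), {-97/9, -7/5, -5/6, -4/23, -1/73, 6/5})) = Range(0, 2, 1)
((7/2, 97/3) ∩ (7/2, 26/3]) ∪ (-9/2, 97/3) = (-9/2, 97/3)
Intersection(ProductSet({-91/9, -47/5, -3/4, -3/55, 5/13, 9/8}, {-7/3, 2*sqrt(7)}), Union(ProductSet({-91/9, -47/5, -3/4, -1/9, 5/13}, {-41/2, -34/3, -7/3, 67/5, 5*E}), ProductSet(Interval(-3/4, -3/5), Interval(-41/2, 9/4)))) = ProductSet({-91/9, -47/5, -3/4, 5/13}, {-7/3})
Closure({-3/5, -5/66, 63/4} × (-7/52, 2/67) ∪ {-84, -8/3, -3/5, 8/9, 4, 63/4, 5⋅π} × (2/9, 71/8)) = ({-3/5, -5/66, 63/4} × [-7/52, 2/67]) ∪ ({-84, -8/3, -3/5, 8/9, 4, 63/4, 5⋅π} × [2/9, 71/8])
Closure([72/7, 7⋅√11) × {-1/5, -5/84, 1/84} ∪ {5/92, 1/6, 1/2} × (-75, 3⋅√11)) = ({5/92, 1/6, 1/2} × [-75, 3⋅√11]) ∪ ([72/7, 7⋅√11] × {-1/5, -5/84, 1/84})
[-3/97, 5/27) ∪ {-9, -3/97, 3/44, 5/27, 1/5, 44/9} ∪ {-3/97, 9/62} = {-9, 1/5, 44/9} ∪ [-3/97, 5/27]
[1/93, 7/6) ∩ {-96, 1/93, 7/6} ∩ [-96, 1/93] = {1/93}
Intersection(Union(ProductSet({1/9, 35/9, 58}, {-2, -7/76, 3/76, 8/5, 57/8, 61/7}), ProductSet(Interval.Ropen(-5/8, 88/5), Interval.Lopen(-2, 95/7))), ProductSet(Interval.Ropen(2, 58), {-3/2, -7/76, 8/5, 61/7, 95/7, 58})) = ProductSet(Interval.Ropen(2, 88/5), {-3/2, -7/76, 8/5, 61/7, 95/7})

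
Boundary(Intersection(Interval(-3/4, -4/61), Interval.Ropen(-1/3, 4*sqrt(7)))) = {-1/3, -4/61}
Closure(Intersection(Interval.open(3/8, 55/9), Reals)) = Interval(3/8, 55/9)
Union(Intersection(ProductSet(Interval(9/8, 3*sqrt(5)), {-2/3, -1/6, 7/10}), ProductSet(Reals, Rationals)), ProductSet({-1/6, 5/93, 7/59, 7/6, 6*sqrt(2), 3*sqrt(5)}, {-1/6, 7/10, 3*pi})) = Union(ProductSet({-1/6, 5/93, 7/59, 7/6, 6*sqrt(2), 3*sqrt(5)}, {-1/6, 7/10, 3*pi}), ProductSet(Interval(9/8, 3*sqrt(5)), {-2/3, -1/6, 7/10}))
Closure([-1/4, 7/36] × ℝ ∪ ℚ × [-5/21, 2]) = ([-1/4, 7/36] × ℝ) ∪ ((ℚ ∪ (-∞, -1/4] ∪ [7/36, ∞)) × [-5/21, 2])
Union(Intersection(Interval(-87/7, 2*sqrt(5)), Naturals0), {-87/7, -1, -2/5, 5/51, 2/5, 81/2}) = Union({-87/7, -1, -2/5, 5/51, 2/5, 81/2}, Range(0, 5, 1))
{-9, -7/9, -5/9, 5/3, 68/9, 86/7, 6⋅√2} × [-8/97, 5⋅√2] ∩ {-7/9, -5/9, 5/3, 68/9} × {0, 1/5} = {-7/9, -5/9, 5/3, 68/9} × {0, 1/5}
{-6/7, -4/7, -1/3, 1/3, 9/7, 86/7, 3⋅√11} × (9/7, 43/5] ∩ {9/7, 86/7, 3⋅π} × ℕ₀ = {9/7, 86/7} × {2, 3, …, 8}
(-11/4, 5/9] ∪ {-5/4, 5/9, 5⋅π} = (-11/4, 5/9] ∪ {5⋅π}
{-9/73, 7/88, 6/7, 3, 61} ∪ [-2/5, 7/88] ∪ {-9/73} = [-2/5, 7/88] ∪ {6/7, 3, 61}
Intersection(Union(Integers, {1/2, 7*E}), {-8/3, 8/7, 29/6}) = EmptySet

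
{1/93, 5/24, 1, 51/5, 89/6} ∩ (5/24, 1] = {1}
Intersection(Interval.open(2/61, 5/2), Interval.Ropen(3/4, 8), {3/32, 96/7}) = EmptySet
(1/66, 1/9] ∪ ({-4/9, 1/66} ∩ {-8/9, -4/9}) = {-4/9} ∪ (1/66, 1/9]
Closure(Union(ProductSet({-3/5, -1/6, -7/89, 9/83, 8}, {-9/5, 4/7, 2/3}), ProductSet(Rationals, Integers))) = Union(ProductSet({-3/5, -1/6, -7/89, 9/83, 8}, {-9/5, 4/7, 2/3}), ProductSet(Reals, Integers))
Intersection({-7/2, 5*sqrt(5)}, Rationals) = {-7/2}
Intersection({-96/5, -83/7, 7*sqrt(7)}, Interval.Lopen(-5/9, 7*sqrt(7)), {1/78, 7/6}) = EmptySet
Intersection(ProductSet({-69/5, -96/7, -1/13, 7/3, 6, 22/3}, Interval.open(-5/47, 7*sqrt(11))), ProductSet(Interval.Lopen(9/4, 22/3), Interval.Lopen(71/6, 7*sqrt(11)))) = ProductSet({7/3, 6, 22/3}, Interval.open(71/6, 7*sqrt(11)))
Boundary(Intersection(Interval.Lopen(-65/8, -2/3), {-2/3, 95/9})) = {-2/3}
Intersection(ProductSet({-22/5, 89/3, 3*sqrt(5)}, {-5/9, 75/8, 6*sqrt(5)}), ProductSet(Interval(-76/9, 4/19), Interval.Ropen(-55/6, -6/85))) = ProductSet({-22/5}, {-5/9})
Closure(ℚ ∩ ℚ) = ℝ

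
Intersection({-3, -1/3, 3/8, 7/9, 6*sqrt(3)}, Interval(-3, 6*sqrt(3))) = {-3, -1/3, 3/8, 7/9, 6*sqrt(3)}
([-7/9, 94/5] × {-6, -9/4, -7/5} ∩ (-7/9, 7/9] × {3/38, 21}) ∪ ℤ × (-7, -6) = ℤ × (-7, -6)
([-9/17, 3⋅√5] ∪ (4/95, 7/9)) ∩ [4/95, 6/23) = [4/95, 6/23)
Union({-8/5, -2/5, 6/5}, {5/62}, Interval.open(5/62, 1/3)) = Union({-8/5, -2/5, 6/5}, Interval.Ropen(5/62, 1/3))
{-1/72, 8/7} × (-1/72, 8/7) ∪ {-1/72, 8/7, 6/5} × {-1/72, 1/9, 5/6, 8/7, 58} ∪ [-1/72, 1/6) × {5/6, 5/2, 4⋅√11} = ({-1/72, 8/7} × (-1/72, 8/7)) ∪ ({-1/72, 8/7, 6/5} × {-1/72, 1/9, 5/6, 8/7, 58}) ∪ ([-1/72, 1/6) × {5/6, 5/2, 4⋅√11})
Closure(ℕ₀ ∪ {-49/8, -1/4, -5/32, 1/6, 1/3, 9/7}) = {-49/8, -1/4, -5/32, 1/6, 1/3, 9/7} ∪ ℕ₀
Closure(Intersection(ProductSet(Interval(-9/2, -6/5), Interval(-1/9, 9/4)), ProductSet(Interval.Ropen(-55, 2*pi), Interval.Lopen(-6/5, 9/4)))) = ProductSet(Interval(-9/2, -6/5), Interval(-1/9, 9/4))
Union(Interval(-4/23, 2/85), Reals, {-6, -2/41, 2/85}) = Interval(-oo, oo)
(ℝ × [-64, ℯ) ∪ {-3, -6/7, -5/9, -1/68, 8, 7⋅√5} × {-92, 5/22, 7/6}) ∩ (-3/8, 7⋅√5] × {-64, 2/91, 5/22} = (-3/8, 7⋅√5] × {-64, 2/91, 5/22}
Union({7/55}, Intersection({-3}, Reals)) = {-3, 7/55}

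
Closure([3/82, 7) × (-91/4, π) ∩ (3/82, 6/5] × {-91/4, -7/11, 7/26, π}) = [3/82, 6/5] × {-7/11, 7/26}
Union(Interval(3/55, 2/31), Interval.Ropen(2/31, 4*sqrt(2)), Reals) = Interval(-oo, oo)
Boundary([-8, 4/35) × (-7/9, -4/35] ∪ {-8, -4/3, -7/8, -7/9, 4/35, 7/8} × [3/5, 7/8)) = ({-8, 4/35} × [-7/9, -4/35]) ∪ ([-8, 4/35] × {-7/9, -4/35}) ∪ ({-8, -4/3, -7/8, -7/9, 4/35, 7/8} × [3/5, 7/8])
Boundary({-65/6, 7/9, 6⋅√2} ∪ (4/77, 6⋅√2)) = {-65/6, 4/77, 6⋅√2}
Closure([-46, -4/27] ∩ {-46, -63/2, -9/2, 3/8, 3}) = {-46, -63/2, -9/2}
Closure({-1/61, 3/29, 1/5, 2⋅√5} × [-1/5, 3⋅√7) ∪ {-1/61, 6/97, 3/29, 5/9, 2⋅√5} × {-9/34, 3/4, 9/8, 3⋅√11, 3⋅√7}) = ({-1/61, 3/29, 1/5, 2⋅√5} × [-1/5, 3⋅√7]) ∪ ({-1/61, 6/97, 3/29, 5/9, 2⋅√5} × {-9/34, 3/4, 9/8, 3⋅√11, 3⋅√7})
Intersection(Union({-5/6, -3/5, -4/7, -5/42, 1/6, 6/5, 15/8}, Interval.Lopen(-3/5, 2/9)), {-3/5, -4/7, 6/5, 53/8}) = {-3/5, -4/7, 6/5}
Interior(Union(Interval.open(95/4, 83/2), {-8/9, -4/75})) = Interval.open(95/4, 83/2)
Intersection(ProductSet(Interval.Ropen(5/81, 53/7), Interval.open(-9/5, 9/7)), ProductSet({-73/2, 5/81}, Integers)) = ProductSet({5/81}, Range(-1, 2, 1))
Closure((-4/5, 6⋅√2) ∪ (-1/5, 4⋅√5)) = [-4/5, 4⋅√5]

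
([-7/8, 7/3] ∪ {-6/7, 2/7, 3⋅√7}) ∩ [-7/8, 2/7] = [-7/8, 2/7]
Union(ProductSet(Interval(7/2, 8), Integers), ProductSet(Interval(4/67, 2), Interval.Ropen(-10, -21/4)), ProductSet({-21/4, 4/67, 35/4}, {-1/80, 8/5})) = Union(ProductSet({-21/4, 4/67, 35/4}, {-1/80, 8/5}), ProductSet(Interval(4/67, 2), Interval.Ropen(-10, -21/4)), ProductSet(Interval(7/2, 8), Integers))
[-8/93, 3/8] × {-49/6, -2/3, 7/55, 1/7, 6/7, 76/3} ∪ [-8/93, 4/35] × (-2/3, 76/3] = ([-8/93, 4/35] × (-2/3, 76/3]) ∪ ([-8/93, 3/8] × {-49/6, -2/3, 7/55, 1/7, 6/7, 76/3})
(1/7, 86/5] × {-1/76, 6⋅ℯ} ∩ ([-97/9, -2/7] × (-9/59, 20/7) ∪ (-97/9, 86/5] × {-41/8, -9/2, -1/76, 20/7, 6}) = (1/7, 86/5] × {-1/76}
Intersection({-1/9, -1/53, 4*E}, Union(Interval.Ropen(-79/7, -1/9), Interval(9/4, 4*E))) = {4*E}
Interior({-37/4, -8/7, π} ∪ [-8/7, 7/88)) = (-8/7, 7/88)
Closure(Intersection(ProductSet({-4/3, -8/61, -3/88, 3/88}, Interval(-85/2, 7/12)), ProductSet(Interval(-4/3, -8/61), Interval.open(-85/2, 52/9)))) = ProductSet({-4/3, -8/61}, Interval(-85/2, 7/12))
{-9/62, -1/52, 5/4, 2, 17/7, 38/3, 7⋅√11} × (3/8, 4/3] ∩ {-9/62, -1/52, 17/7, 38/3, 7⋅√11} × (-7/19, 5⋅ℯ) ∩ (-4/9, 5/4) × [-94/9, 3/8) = ∅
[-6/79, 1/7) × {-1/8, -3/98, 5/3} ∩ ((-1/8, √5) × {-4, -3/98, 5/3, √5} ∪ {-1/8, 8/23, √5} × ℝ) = [-6/79, 1/7) × {-3/98, 5/3}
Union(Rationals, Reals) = Reals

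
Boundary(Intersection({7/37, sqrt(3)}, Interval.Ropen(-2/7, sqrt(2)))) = {7/37}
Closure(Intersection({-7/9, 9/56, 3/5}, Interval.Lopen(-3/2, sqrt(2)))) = {-7/9, 9/56, 3/5}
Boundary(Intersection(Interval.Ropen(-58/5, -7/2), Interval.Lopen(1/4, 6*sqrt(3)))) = EmptySet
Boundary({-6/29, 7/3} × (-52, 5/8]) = {-6/29, 7/3} × [-52, 5/8]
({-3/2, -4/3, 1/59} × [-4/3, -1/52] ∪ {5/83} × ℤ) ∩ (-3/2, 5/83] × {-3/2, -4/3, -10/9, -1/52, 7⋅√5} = {-4/3, 1/59} × {-4/3, -10/9, -1/52}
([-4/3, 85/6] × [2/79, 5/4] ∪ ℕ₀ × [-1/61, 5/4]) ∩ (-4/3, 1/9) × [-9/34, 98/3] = ({0} × [-1/61, 5/4]) ∪ ((-4/3, 1/9) × [2/79, 5/4])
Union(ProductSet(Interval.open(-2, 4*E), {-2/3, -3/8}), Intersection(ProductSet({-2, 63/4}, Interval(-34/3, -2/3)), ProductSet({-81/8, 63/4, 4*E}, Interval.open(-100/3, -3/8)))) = Union(ProductSet({63/4}, Interval(-34/3, -2/3)), ProductSet(Interval.open(-2, 4*E), {-2/3, -3/8}))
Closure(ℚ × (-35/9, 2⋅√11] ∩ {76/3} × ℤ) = {76/3} × {-3, -2, …, 6}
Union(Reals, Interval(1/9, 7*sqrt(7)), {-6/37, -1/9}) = Interval(-oo, oo)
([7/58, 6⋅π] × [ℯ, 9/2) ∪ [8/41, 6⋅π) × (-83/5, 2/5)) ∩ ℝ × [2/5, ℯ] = [7/58, 6⋅π] × {ℯ}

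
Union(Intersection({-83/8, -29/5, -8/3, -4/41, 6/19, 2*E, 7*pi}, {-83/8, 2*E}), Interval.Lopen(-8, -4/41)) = Union({-83/8, 2*E}, Interval.Lopen(-8, -4/41))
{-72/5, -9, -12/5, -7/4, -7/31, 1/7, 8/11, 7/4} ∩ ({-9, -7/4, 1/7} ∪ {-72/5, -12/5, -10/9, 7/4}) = {-72/5, -9, -12/5, -7/4, 1/7, 7/4}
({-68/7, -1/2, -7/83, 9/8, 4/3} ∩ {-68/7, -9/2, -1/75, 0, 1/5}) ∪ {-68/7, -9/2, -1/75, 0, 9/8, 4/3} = {-68/7, -9/2, -1/75, 0, 9/8, 4/3}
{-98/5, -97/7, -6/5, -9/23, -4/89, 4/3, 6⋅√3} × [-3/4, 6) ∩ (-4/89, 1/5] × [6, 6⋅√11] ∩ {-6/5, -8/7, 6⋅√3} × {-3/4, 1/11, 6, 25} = ∅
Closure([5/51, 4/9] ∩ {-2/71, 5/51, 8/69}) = {5/51, 8/69}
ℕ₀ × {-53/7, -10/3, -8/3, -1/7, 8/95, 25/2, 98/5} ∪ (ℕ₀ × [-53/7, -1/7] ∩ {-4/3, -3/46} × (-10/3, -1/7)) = ℕ₀ × {-53/7, -10/3, -8/3, -1/7, 8/95, 25/2, 98/5}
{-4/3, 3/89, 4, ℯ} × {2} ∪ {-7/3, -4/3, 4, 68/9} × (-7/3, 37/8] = ({-4/3, 3/89, 4, ℯ} × {2}) ∪ ({-7/3, -4/3, 4, 68/9} × (-7/3, 37/8])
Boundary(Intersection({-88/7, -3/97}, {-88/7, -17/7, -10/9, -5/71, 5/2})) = {-88/7}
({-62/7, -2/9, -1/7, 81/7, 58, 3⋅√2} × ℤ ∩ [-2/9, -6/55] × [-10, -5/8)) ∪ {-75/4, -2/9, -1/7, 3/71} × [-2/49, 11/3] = ({-2/9, -1/7} × {-10, -9, …, -1}) ∪ ({-75/4, -2/9, -1/7, 3/71} × [-2/49, 11/3])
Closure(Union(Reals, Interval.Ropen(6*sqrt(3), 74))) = Interval(-oo, oo)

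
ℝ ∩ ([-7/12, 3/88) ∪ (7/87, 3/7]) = [-7/12, 3/88) ∪ (7/87, 3/7]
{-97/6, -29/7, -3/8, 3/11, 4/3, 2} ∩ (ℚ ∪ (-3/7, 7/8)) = {-97/6, -29/7, -3/8, 3/11, 4/3, 2}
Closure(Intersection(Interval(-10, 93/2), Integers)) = Range(-10, 47, 1)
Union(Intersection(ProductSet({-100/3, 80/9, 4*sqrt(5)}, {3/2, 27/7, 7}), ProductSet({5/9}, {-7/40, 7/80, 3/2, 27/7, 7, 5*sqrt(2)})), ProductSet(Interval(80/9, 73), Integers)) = ProductSet(Interval(80/9, 73), Integers)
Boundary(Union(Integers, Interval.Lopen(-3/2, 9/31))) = Union(Complement(Integers, Interval.open(-3/2, 9/31)), {-3/2, 9/31})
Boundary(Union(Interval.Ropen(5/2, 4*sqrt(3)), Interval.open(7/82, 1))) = {7/82, 1, 5/2, 4*sqrt(3)}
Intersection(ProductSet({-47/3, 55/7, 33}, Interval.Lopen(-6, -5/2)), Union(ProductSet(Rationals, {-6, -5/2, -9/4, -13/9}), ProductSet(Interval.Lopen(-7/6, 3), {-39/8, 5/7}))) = ProductSet({-47/3, 55/7, 33}, {-5/2})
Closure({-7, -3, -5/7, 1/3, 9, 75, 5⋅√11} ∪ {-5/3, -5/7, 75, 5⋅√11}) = {-7, -3, -5/3, -5/7, 1/3, 9, 75, 5⋅√11}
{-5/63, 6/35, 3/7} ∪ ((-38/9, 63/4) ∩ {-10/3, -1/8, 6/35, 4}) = {-10/3, -1/8, -5/63, 6/35, 3/7, 4}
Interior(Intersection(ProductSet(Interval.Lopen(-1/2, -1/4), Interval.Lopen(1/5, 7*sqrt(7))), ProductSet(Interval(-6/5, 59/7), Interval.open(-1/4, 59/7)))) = ProductSet(Interval.open(-1/2, -1/4), Interval.open(1/5, 59/7))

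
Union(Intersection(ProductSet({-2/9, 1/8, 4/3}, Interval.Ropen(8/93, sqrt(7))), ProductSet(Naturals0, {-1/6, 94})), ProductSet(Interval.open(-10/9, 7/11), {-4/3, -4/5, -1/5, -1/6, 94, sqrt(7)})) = ProductSet(Interval.open(-10/9, 7/11), {-4/3, -4/5, -1/5, -1/6, 94, sqrt(7)})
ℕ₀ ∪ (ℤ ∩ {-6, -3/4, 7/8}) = {-6} ∪ ℕ₀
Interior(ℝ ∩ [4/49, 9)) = (4/49, 9)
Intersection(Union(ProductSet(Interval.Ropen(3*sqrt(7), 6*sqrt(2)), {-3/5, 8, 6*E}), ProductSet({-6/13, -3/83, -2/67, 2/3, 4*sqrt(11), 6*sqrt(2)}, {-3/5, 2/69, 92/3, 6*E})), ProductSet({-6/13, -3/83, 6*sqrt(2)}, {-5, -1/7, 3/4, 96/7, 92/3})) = ProductSet({-6/13, -3/83, 6*sqrt(2)}, {92/3})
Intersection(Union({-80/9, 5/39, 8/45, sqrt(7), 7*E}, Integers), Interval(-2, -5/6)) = Range(-2, 0, 1)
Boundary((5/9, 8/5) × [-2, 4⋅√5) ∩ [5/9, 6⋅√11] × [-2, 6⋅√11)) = ({5/9, 8/5} × [-2, 4⋅√5]) ∪ ([5/9, 8/5] × {-2, 4⋅√5})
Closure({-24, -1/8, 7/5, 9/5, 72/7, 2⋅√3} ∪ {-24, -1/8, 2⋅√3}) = {-24, -1/8, 7/5, 9/5, 72/7, 2⋅√3}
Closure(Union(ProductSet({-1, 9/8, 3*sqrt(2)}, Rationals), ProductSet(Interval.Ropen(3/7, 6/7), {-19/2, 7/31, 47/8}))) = Union(ProductSet({-1, 9/8, 3*sqrt(2)}, Reals), ProductSet(Interval(3/7, 6/7), {-19/2, 7/31, 47/8}))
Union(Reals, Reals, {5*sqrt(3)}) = Reals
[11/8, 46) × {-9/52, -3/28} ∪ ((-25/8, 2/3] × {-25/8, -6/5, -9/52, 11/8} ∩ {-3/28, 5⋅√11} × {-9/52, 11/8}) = ({-3/28} × {-9/52, 11/8}) ∪ ([11/8, 46) × {-9/52, -3/28})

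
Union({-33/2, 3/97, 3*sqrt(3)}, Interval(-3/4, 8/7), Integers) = Union({-33/2, 3*sqrt(3)}, Integers, Interval(-3/4, 8/7))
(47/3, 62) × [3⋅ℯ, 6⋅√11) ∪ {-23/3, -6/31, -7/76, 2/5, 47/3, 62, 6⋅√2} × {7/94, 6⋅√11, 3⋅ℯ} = ((47/3, 62) × [3⋅ℯ, 6⋅√11)) ∪ ({-23/3, -6/31, -7/76, 2/5, 47/3, 62, 6⋅√2} × {7/94, 6⋅√11, 3⋅ℯ})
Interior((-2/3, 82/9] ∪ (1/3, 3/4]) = (-2/3, 82/9)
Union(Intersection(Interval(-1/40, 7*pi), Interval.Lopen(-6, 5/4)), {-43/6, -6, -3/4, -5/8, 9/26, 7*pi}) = Union({-43/6, -6, -3/4, -5/8, 7*pi}, Interval(-1/40, 5/4))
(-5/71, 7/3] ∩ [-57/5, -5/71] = ∅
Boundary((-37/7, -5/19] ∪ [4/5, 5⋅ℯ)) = {-37/7, -5/19, 4/5, 5⋅ℯ}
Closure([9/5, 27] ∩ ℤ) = {2, 3, …, 27}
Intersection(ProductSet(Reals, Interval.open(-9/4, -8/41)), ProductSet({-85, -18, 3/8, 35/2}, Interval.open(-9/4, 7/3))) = ProductSet({-85, -18, 3/8, 35/2}, Interval.open(-9/4, -8/41))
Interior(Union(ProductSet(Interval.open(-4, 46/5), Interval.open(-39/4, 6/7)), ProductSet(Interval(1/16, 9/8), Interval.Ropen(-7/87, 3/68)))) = ProductSet(Interval.open(-4, 46/5), Interval.open(-39/4, 6/7))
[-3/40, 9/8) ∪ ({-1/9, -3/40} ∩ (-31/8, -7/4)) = [-3/40, 9/8)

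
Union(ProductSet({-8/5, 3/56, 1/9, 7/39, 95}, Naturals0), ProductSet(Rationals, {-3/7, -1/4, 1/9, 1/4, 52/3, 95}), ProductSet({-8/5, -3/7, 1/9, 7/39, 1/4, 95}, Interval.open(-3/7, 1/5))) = Union(ProductSet({-8/5, 3/56, 1/9, 7/39, 95}, Naturals0), ProductSet({-8/5, -3/7, 1/9, 7/39, 1/4, 95}, Interval.open(-3/7, 1/5)), ProductSet(Rationals, {-3/7, -1/4, 1/9, 1/4, 52/3, 95}))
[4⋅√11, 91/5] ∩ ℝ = [4⋅√11, 91/5]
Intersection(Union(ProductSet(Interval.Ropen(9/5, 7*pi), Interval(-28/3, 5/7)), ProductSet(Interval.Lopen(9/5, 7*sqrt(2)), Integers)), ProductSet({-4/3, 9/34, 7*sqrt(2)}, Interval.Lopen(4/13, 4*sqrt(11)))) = ProductSet({7*sqrt(2)}, Union(Interval.Lopen(4/13, 5/7), Range(1, 14, 1)))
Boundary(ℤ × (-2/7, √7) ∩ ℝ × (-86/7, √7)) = ℤ × [-2/7, √7]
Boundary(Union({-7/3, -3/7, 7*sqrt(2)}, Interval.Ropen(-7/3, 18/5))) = {-7/3, 18/5, 7*sqrt(2)}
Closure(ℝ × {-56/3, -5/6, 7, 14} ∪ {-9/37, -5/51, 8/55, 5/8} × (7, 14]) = (ℝ × {-56/3, -5/6, 7, 14}) ∪ ({-9/37, -5/51, 8/55, 5/8} × [7, 14])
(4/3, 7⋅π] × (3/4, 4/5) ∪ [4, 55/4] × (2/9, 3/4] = ([4, 55/4] × (2/9, 3/4]) ∪ ((4/3, 7⋅π] × (3/4, 4/5))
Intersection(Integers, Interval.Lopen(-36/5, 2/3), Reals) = Range(-7, 1, 1)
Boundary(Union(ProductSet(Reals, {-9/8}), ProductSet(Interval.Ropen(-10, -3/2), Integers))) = Union(ProductSet(Interval(-10, -3/2), Integers), ProductSet(Reals, {-9/8}))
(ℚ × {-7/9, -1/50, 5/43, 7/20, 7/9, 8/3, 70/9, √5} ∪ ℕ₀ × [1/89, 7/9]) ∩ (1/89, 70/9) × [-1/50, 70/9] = ({1, 2, …, 7} × [1/89, 7/9]) ∪ ((ℚ ∩ (1/89, 70/9)) × {-1/50, 5/43, 7/20, 7/9, 8/3, 70/9, √5})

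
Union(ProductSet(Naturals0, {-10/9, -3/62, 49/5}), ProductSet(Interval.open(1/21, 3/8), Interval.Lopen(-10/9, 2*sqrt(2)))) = Union(ProductSet(Interval.open(1/21, 3/8), Interval.Lopen(-10/9, 2*sqrt(2))), ProductSet(Naturals0, {-10/9, -3/62, 49/5}))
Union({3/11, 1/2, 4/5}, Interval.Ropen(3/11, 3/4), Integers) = Union({4/5}, Integers, Interval.Ropen(3/11, 3/4))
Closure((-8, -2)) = [-8, -2]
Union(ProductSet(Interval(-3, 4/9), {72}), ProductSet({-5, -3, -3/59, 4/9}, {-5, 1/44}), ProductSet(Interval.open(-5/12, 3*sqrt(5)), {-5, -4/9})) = Union(ProductSet({-5, -3, -3/59, 4/9}, {-5, 1/44}), ProductSet(Interval(-3, 4/9), {72}), ProductSet(Interval.open(-5/12, 3*sqrt(5)), {-5, -4/9}))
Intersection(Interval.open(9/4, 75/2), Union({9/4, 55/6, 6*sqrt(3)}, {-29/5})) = {55/6, 6*sqrt(3)}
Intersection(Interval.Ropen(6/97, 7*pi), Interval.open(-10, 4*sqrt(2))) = Interval.Ropen(6/97, 4*sqrt(2))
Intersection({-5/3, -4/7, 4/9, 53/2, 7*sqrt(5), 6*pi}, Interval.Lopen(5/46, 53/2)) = {4/9, 53/2, 7*sqrt(5), 6*pi}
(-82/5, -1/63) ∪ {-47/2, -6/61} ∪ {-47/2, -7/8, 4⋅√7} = {-47/2, 4⋅√7} ∪ (-82/5, -1/63)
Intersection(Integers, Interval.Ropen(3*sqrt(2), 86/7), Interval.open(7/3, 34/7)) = EmptySet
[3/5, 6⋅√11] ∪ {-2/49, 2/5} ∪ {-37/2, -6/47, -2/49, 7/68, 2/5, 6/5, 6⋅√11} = {-37/2, -6/47, -2/49, 7/68, 2/5} ∪ [3/5, 6⋅√11]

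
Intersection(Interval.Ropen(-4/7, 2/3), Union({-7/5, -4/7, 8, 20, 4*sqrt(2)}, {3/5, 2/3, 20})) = {-4/7, 3/5}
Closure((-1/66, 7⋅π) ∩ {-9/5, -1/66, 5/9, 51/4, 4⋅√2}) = {5/9, 51/4, 4⋅√2}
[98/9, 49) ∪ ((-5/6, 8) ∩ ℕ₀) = {0, 1, …, 7} ∪ [98/9, 49)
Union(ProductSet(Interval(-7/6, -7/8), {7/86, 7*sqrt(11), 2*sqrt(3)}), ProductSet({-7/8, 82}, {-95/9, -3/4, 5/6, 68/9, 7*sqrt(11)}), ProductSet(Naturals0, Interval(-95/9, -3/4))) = Union(ProductSet({-7/8, 82}, {-95/9, -3/4, 5/6, 68/9, 7*sqrt(11)}), ProductSet(Interval(-7/6, -7/8), {7/86, 7*sqrt(11), 2*sqrt(3)}), ProductSet(Naturals0, Interval(-95/9, -3/4)))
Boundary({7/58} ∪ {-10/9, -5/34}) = {-10/9, -5/34, 7/58}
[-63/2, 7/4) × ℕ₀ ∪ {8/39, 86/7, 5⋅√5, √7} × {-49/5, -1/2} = ([-63/2, 7/4) × ℕ₀) ∪ ({8/39, 86/7, 5⋅√5, √7} × {-49/5, -1/2})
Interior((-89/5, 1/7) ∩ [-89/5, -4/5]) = (-89/5, -4/5)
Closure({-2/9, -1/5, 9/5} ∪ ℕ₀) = {-2/9, -1/5, 9/5} ∪ ℕ₀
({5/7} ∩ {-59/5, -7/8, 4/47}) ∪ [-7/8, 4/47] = [-7/8, 4/47]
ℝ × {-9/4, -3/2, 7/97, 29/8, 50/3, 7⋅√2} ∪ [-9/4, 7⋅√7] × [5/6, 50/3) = (ℝ × {-9/4, -3/2, 7/97, 29/8, 50/3, 7⋅√2}) ∪ ([-9/4, 7⋅√7] × [5/6, 50/3))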